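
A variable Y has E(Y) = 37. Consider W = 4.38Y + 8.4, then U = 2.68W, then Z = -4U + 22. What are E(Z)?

E(Z) = -1805.3312

E(W) = 4.38·37 + 8.4 = 170.46.
E(U) = 2.68·170.46 = 456.8328.
E(Z) = (-4)·456.8328 + 22 = -1805.3312.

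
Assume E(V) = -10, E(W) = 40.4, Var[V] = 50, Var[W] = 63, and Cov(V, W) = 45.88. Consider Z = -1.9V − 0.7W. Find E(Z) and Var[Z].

E(Z) = (-1.9)·E(V) + (-0.7)·E(W) = (-1.9)·(-10) + (-0.7)·40.4 = -9.28.
Var[Z] = a²·Var[V] + b²·Var[W] + 2ab·Cov(V, W) with a = -1.9, b = -0.7.
= (-1.9)²·50 + (-0.7)²·63 + 2·(-1.9)·(-0.7)·45.88
= 180.5 + 30.87 + 122.0408 = 333.4108.

E(Z) = -9.28, Var[Z] = 333.4108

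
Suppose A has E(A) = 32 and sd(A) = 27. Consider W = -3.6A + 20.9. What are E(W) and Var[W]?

E(W) = -94.3, Var[W] = 9447.84

W = -3.6A + 20.9 is linear with a = -3.6, b = 20.9.
E(W) = a·E(A) + b = (-3.6)·32 + 20.9 = -94.3.
Var[A] = 27² = 729.
Var[W] = a²·Var[A] = (-3.6)²·729 = 9447.84 (the additive constant 20.9 does not affect variance).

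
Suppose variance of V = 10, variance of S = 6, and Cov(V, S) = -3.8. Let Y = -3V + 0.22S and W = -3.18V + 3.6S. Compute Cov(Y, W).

Cov(Y, W) = 143.85048

By bilinearity, Cov(Y, W) = ac·variance of V + bd·variance of S + (ad+bc)·Cov(V, S), with a=-3, b=0.22, c=-3.18, d=3.6.
ac·variance of V = (-3)·(-3.18)·10 = 95.4
bd·variance of S = 0.22·3.6·6 = 4.752
(ad+bc)·Cov(V, S) = (-11.4996)·(-3.8) = 43.69848
Cov(Y, W) = 95.4 + 4.752 + 43.69848 = 143.85048.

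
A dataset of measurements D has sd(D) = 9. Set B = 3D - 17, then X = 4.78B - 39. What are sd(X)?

sd(B) = |3|·9 = 27.
sd(X) = |4.78|·27 = 129.06.

sd(X) = 129.06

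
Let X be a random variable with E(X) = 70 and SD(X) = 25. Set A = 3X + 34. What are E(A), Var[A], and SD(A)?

A = 3X + 34 is linear with a = 3, b = 34.
E(A) = a·E(X) + b = 3·70 + 34 = 244.
Var[X] = 25² = 625.
Var[A] = a²·Var[X] = 3²·625 = 5625 (the additive constant 34 does not affect variance).
SD(A) = |a|·SD(X) = |3|·25 = 75.

E(A) = 244, Var[A] = 5625, SD(A) = 75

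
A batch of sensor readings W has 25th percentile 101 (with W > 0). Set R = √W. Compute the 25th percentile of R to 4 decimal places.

√W is increasing, so P_{25}(R) = g(P_{25}(W)) ≈ 10.0499.

25th percentile of R = 10.0499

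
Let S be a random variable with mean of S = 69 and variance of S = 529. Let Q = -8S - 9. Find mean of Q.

mean of Q = -561

Q = -8S - 9 is linear with a = -8, b = -9.
mean of Q = a·mean of S + b = (-8)·69 + (-9) = -561.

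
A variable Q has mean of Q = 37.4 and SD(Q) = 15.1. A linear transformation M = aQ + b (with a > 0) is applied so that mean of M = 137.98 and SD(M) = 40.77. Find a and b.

SD(M) = a·SD(Q) (a > 0), so a = 40.77/15.1 = 2.7.
mean of M = a·mean of Q + b, so b = 137.98 − 2.7·37.4 = 37.

a = 2.7, b = 37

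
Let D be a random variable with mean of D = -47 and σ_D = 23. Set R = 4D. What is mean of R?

R = 4D is linear with a = 4, b = 0.
mean of R = a·mean of D + b = 4·(-47) = -188.

mean of R = -188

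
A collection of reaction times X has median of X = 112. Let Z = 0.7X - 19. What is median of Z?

median of Z = 59.4

A linear map preserves order up to sign, so median of Z = a·median of X + b = 0.7·112 + (-19) = 59.4.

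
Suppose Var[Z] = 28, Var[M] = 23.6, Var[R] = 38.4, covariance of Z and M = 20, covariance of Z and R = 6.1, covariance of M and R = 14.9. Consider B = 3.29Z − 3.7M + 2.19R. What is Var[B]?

Var[B] = a²·Var[Z] + b²·Var[M] + c²·Var[R] + 2ab·covariance of Z and M + 2ac·covariance of Z and R + 2bc·covariance of M and R, with a = 3.29, b = -3.7, c = 2.19.
= 303.0748 + 323.084 + 184.17024 + (-486.92) + 87.90222 + (-241.4694)
= 169.84186.

Var[B] = 169.84186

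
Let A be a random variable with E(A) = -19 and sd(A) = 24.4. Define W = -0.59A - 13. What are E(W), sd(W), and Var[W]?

W = -0.59A - 13 is linear with a = -0.59, b = -13.
E(W) = a·E(A) + b = (-0.59)·(-19) + (-13) = -1.79.
sd(W) = |a|·sd(A) = |-0.59|·24.4 = 14.396.
Var[A] = 24.4² = 595.36.
Var[W] = a²·Var[A] = (-0.59)²·595.36 = 207.244816 (the additive constant -13 does not affect variance).

E(W) = -1.79, sd(W) = 14.396, Var[W] = 207.244816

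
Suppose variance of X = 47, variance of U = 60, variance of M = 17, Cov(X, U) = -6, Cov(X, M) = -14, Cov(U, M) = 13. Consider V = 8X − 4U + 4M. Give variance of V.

variance of V = 3312

variance of V = a²·variance of X + b²·variance of U + c²·variance of M + 2ab·Cov(X, U) + 2ac·Cov(X, M) + 2bc·Cov(U, M), with a = 8, b = -4, c = 4.
= 3008 + 960 + 272 + 384 + (-896) + (-416)
= 3312.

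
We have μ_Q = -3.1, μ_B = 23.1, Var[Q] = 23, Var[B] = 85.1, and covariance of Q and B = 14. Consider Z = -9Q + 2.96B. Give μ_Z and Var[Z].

μ_Z = 96.276, Var[Z] = 1862.69216

μ_Z = (-9)·μ_Q + 2.96·μ_B = (-9)·(-3.1) + 2.96·23.1 = 96.276.
Var[Z] = a²·Var[Q] + b²·Var[B] + 2ab·covariance of Q and B with a = -9, b = 2.96.
= (-9)²·23 + 2.96²·85.1 + 2·(-9)·2.96·14
= 1863 + 745.61216 + (-745.92) = 1862.69216.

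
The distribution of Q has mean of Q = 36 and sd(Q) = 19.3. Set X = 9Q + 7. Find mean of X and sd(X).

X = 9Q + 7 is linear with a = 9, b = 7.
mean of X = a·mean of Q + b = 9·36 + 7 = 331.
sd(X) = |a|·sd(Q) = |9|·19.3 = 173.7.

mean of X = 331, sd(X) = 173.7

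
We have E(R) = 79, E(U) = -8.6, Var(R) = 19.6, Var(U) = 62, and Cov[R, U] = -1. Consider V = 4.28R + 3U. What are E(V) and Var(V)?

E(V) = 4.28·E(R) + 3·E(U) = 4.28·79 + 3·(-8.6) = 312.32.
Var(V) = a²·Var(R) + b²·Var(U) + 2ab·Cov[R, U] with a = 4.28, b = 3.
= 4.28²·19.6 + 3²·62 + 2·4.28·3·(-1)
= 359.04064 + 558 + (-25.68) = 891.36064.

E(V) = 312.32, Var(V) = 891.36064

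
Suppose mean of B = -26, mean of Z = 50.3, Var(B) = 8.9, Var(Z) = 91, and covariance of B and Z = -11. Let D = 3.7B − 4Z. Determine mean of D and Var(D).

mean of D = -297.4, Var(D) = 1903.441

mean of D = 3.7·mean of B + (-4)·mean of Z = 3.7·(-26) + (-4)·50.3 = -297.4.
Var(D) = a²·Var(B) + b²·Var(Z) + 2ab·covariance of B and Z with a = 3.7, b = -4.
= 3.7²·8.9 + (-4)²·91 + 2·3.7·(-4)·(-11)
= 121.841 + 1456 + 325.6 = 1903.441.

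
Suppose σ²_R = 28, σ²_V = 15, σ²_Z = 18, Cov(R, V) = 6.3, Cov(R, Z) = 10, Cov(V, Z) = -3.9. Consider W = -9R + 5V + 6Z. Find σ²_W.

σ²_W = a²·σ²_R + b²·σ²_V + c²·σ²_Z + 2ab·Cov(R, V) + 2ac·Cov(R, Z) + 2bc·Cov(V, Z), with a = -9, b = 5, c = 6.
= 2268 + 375 + 648 + (-567) + (-1080) + (-234)
= 1410.

σ²_W = 1410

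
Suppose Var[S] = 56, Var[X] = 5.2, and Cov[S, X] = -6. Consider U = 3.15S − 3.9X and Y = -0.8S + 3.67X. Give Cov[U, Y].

Cov[U, Y] = -303.6306

By bilinearity, Cov[U, Y] = ac·Var[S] + bd·Var[X] + (ad+bc)·Cov[S, X], with a=3.15, b=-3.9, c=-0.8, d=3.67.
ac·Var[S] = 3.15·(-0.8)·56 = -141.12
bd·Var[X] = (-3.9)·3.67·5.2 = -74.4276
(ad+bc)·Cov[S, X] = (14.6805)·(-6) = -88.083
Cov[U, Y] = -141.12 + (-74.4276) + (-88.083) = -303.6306.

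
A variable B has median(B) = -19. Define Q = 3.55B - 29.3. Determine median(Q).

median(Q) = -96.75

A linear map preserves order up to sign, so median(Q) = a·median(B) + b = 3.55·(-19) + (-29.3) = -96.75.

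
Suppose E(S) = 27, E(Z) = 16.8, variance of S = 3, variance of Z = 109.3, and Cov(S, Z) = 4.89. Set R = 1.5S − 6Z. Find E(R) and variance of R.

E(R) = -60.3, variance of R = 3853.53

E(R) = 1.5·E(S) + (-6)·E(Z) = 1.5·27 + (-6)·16.8 = -60.3.
variance of R = a²·variance of S + b²·variance of Z + 2ab·Cov(S, Z) with a = 1.5, b = -6.
= 1.5²·3 + (-6)²·109.3 + 2·1.5·(-6)·4.89
= 6.75 + 3934.8 + (-88.02) = 3853.53.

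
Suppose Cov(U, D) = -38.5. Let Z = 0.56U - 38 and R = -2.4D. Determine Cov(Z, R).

Cov(Z, R) = 51.744

Cov(Z, R) = a·c·Cov(U, D) = 0.56·(-2.4)·(-38.5) = 51.744. Additive constants drop out.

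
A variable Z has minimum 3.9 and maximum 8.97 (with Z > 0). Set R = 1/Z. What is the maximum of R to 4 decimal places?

max(R) = 0.2564

1/Z is decreasing on this domain, so max(R) comes from min(Z) = 3.9: max(R) = 1/(3.9) ≈ 0.2564.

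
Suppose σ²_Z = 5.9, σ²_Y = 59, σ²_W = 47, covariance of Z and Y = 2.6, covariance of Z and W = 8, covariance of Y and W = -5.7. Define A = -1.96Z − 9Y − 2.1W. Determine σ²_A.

σ²_A = a²·σ²_Z + b²·σ²_Y + c²·σ²_W + 2ab·covariance of Z and Y + 2ac·covariance of Z and W + 2bc·covariance of Y and W, with a = -1.96, b = -9, c = -2.1.
= 22.66544 + 4779 + 207.27 + 91.728 + 65.856 + (-215.46)
= 4951.05944.

σ²_A = 4951.05944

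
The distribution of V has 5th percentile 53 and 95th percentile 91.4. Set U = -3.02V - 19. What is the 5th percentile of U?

Since a = -3.02 < 0 the transformation is decreasing, reversing order: the 5th percentile of U corresponds to the 95th percentile of V.
So P_{5}(U) = a·P_{95}(V) + b = (-3.02)·91.4 + (-19) = -295.028.

5th percentile of U = -295.028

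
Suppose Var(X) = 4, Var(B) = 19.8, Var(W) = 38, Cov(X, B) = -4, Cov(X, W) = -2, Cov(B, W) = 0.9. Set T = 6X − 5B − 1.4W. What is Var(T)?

Var(T) = a²·Var(X) + b²·Var(B) + c²·Var(W) + 2ab·Cov(X, B) + 2ac·Cov(X, W) + 2bc·Cov(B, W), with a = 6, b = -5, c = -1.4.
= 144 + 495 + 74.48 + 240 + 33.6 + 12.6
= 999.68.

Var(T) = 999.68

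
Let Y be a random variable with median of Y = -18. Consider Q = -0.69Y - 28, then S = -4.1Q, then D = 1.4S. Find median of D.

median of Q = (-0.69)·(-18) + (-28) = -15.58.
median of S = (-4.1)·(-15.58) = 63.878.
median of D = 1.4·63.878 = 89.4292.

median of D = 89.4292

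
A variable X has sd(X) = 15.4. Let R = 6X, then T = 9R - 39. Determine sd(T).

sd(R) = |6|·15.4 = 92.4.
sd(T) = |9|·92.4 = 831.6.

sd(T) = 831.6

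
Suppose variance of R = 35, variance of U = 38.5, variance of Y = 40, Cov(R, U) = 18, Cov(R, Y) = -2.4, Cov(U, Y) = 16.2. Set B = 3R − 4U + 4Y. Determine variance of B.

variance of B = a²·variance of R + b²·variance of U + c²·variance of Y + 2ab·Cov(R, U) + 2ac·Cov(R, Y) + 2bc·Cov(U, Y), with a = 3, b = -4, c = 4.
= 315 + 616 + 640 + (-432) + (-57.6) + (-518.4)
= 563.

variance of B = 563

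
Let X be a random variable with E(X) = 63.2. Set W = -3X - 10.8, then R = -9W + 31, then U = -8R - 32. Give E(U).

E(W) = (-3)·63.2 + (-10.8) = -200.4.
E(R) = (-9)·(-200.4) + 31 = 1834.6.
E(U) = (-8)·1834.6 + (-32) = -14708.8.

E(U) = -14708.8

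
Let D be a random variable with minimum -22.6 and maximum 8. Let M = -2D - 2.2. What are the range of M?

Range(M) = 61.2

Range of D = 8 − (-22.6) = 30.6.
Range(M) = |a|·Range(D) = |-2|·30.6 = 61.2.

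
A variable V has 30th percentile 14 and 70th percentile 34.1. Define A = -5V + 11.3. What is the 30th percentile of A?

30th percentile of A = -159.2

Since a = -5 < 0 the transformation is decreasing, reversing order: the 30th percentile of A corresponds to the 70th percentile of V.
So P_{30}(A) = a·P_{70}(V) + b = (-5)·34.1 + 11.3 = -159.2.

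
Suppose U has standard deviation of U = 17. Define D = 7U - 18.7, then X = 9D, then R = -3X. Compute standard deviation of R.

standard deviation of R = 3213

standard deviation of D = |7|·17 = 119.
standard deviation of X = |9|·119 = 1071.
standard deviation of R = |-3|·1071 = 3213.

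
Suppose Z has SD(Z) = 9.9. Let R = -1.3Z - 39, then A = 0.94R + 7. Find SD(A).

SD(R) = |-1.3|·9.9 = 12.87.
SD(A) = |0.94|·12.87 = 12.0978.

SD(A) = 12.0978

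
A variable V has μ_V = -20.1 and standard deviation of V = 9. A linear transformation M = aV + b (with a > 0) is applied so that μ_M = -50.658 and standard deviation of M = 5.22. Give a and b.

a = 0.58, b = -39

standard deviation of M = a·standard deviation of V (a > 0), so a = 5.22/9 = 0.58.
μ_M = a·μ_V + b, so b = -50.658 − 0.58·(-20.1) = -39.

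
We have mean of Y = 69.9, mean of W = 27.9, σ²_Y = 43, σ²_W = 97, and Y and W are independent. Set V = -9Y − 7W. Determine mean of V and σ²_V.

mean of V = -824.4, σ²_V = 8236

mean of V = (-9)·mean of Y + (-7)·mean of W = (-9)·69.9 + (-7)·27.9 = -824.4.
σ²_V = a²·σ²_Y + b²·σ²_W + 2ab·Cov[Y, W] with a = -9, b = -7.
Independence gives Cov[Y, W] = 0.
= (-9)²·43 + (-7)²·97 + 2·(-9)·(-7)·0
= 3483 + 4753 + 0 = 8236.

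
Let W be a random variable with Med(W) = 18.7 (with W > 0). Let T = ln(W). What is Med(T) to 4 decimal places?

ln(W) is monotone on this domain, so Med(T) = ln(18.7) ≈ 2.9285.

Med(T) = 2.9285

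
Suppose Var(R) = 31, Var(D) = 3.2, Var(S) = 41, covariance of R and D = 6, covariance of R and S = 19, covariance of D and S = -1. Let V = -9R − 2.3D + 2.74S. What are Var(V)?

Var(V) = a²·Var(R) + b²·Var(D) + c²·Var(S) + 2ab·covariance of R and D + 2ac·covariance of R and S + 2bc·covariance of D and S, with a = -9, b = -2.3, c = 2.74.
= 2511 + 16.928 + 307.8116 + 248.4 + (-937.08) + 12.604
= 2159.6636.

Var(V) = 2159.6636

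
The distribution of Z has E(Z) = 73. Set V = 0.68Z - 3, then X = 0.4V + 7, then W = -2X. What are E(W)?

E(V) = 0.68·73 + (-3) = 46.64.
E(X) = 0.4·46.64 + 7 = 25.656.
E(W) = (-2)·25.656 = -51.312.

E(W) = -51.312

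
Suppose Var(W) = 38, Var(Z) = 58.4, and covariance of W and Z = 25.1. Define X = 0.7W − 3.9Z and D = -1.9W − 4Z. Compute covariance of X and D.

covariance of X and D = 976.211

By bilinearity, covariance of X and D = ac·Var(W) + bd·Var(Z) + (ad+bc)·covariance of W and Z, with a=0.7, b=-3.9, c=-1.9, d=-4.
ac·Var(W) = 0.7·(-1.9)·38 = -50.54
bd·Var(Z) = (-3.9)·(-4)·58.4 = 911.04
(ad+bc)·covariance of W and Z = (4.61)·25.1 = 115.711
covariance of X and D = -50.54 + 911.04 + 115.711 = 976.211.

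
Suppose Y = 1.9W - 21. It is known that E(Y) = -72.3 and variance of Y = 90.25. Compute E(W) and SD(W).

E(W) = -27, SD(W) = 5

From Y = 1.9W - 21: E(Y) = a·E(W) + b, so E(W) = (E(Y) − b)/a = (-72.3 − (-21))/1.9 = -27.
SD(Y) = √90.25 = 9.5.
SD(Y) = |a|·SD(W), so SD(W) = 9.5/|1.9| = 5.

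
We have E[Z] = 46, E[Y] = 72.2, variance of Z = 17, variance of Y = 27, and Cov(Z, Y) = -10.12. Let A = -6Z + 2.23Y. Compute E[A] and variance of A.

E[A] = -114.994, variance of A = 1017.0795

E[A] = (-6)·E[Z] + 2.23·E[Y] = (-6)·46 + 2.23·72.2 = -114.994.
variance of A = a²·variance of Z + b²·variance of Y + 2ab·Cov(Z, Y) with a = -6, b = 2.23.
= (-6)²·17 + 2.23²·27 + 2·(-6)·2.23·(-10.12)
= 612 + 134.2683 + 270.8112 = 1017.0795.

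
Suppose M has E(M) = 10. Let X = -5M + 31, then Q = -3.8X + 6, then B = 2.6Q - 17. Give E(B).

E(B) = 186.32

E(X) = (-5)·10 + 31 = -19.
E(Q) = (-3.8)·(-19) + 6 = 78.2.
E(B) = 2.6·78.2 + (-17) = 186.32.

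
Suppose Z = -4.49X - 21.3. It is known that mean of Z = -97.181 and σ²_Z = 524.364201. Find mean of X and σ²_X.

From Z = -4.49X - 21.3: mean of Z = a·mean of X + b, so mean of X = (mean of Z − b)/a = (-97.181 − (-21.3))/(-4.49) = 16.9.
σ²_Z = a²·σ²_X, so σ²_X = 524.364201/(-4.49)² = 26.01.

mean of X = 16.9, σ²_X = 26.01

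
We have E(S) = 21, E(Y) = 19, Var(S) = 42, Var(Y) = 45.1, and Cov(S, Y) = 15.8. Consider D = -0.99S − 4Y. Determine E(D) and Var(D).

E(D) = -96.79, Var(D) = 887.9002

E(D) = (-0.99)·E(S) + (-4)·E(Y) = (-0.99)·21 + (-4)·19 = -96.79.
Var(D) = a²·Var(S) + b²·Var(Y) + 2ab·Cov(S, Y) with a = -0.99, b = -4.
= (-0.99)²·42 + (-4)²·45.1 + 2·(-0.99)·(-4)·15.8
= 41.1642 + 721.6 + 125.136 = 887.9002.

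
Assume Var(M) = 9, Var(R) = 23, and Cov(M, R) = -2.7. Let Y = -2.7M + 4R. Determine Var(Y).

Var(Y) = 491.93

Var(Y) = a²·Var(M) + b²·Var(R) + 2ab·Cov(M, R) with a = -2.7, b = 4.
= (-2.7)²·9 + 4²·23 + 2·(-2.7)·4·(-2.7)
= 65.61 + 368 + 58.32 = 491.93.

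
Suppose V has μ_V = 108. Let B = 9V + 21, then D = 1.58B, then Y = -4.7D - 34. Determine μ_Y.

μ_Y = -7408.018

μ_B = 9·108 + 21 = 993.
μ_D = 1.58·993 = 1568.94.
μ_Y = (-4.7)·1568.94 + (-34) = -7408.018.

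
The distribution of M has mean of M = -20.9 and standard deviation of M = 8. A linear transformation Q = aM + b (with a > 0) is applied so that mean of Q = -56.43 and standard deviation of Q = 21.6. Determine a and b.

standard deviation of Q = a·standard deviation of M (a > 0), so a = 21.6/8 = 2.7.
mean of Q = a·mean of M + b, so b = -56.43 − 2.7·(-20.9) = 0.

a = 2.7, b = 0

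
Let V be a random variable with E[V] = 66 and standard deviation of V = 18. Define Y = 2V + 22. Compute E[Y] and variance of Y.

E[Y] = 154, variance of Y = 1296

Y = 2V + 22 is linear with a = 2, b = 22.
E[Y] = a·E[V] + b = 2·66 + 22 = 154.
variance of V = 18² = 324.
variance of Y = a²·variance of V = 2²·324 = 1296 (the additive constant 22 does not affect variance).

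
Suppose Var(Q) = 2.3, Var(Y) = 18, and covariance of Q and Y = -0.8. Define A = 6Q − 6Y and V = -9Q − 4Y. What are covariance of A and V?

By bilinearity, covariance of A and V = ac·Var(Q) + bd·Var(Y) + (ad+bc)·covariance of Q and Y, with a=6, b=-6, c=-9, d=-4.
ac·Var(Q) = 6·(-9)·2.3 = -124.2
bd·Var(Y) = (-6)·(-4)·18 = 432
(ad+bc)·covariance of Q and Y = (30)·(-0.8) = -24
covariance of A and V = -124.2 + 432 + (-24) = 283.8.

covariance of A and V = 283.8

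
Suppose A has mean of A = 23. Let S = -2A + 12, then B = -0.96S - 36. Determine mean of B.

mean of S = (-2)·23 + 12 = -34.
mean of B = (-0.96)·(-34) + (-36) = -3.36.

mean of B = -3.36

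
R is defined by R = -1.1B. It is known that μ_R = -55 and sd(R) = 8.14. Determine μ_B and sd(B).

From R = -1.1B: μ_R = a·μ_B + b, so μ_B = (μ_R − b)/a = (-55 − 0)/(-1.1) = 50.
sd(R) = |a|·sd(B), so sd(B) = 8.14/|-1.1| = 7.4.

μ_B = 50, sd(B) = 7.4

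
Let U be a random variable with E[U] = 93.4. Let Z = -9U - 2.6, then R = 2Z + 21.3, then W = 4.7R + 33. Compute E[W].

E[Z] = (-9)·93.4 + (-2.6) = -843.2.
E[R] = 2·(-843.2) + 21.3 = -1665.1.
E[W] = 4.7·(-1665.1) + 33 = -7792.97.

E[W] = -7792.97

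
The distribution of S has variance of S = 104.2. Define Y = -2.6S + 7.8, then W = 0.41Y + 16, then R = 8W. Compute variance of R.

variance of R = 7578.1308928

variance of Y = (-2.6)²·104.2 = 704.392.
variance of W = 0.41²·704.392 = 118.4082952.
variance of R = 8²·118.4082952 = 7578.1308928.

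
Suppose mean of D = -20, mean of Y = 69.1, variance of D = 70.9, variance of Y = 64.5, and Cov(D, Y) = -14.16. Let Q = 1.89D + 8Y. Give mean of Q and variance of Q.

mean of Q = 515, variance of Q = 3953.06349

mean of Q = 1.89·mean of D + 8·mean of Y = 1.89·(-20) + 8·69.1 = 515.
variance of Q = a²·variance of D + b²·variance of Y + 2ab·Cov(D, Y) with a = 1.89, b = 8.
= 1.89²·70.9 + 8²·64.5 + 2·1.89·8·(-14.16)
= 253.26189 + 4128 + (-428.1984) = 3953.06349.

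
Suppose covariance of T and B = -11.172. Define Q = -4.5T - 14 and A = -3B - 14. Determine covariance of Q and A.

covariance of Q and A = a·c·covariance of T and B = (-4.5)·(-3)·(-11.172) = -150.822. Additive constants drop out.

covariance of Q and A = -150.822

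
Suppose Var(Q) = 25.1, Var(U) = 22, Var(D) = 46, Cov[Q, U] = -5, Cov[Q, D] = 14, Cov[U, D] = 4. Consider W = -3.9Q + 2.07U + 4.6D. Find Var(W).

Var(W) = 1103.9848

Var(W) = a²·Var(Q) + b²·Var(U) + c²·Var(D) + 2ab·Cov[Q, U] + 2ac·Cov[Q, D] + 2bc·Cov[U, D], with a = -3.9, b = 2.07, c = 4.6.
= 381.771 + 94.2678 + 973.36 + 80.73 + (-502.32) + 76.176
= 1103.9848.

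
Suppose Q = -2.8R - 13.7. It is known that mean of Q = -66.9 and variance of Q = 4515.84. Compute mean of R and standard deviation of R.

From Q = -2.8R - 13.7: mean of Q = a·mean of R + b, so mean of R = (mean of Q − b)/a = (-66.9 − (-13.7))/(-2.8) = 19.
standard deviation of Q = √4515.84 = 67.2.
standard deviation of Q = |a|·standard deviation of R, so standard deviation of R = 67.2/|-2.8| = 24.

mean of R = 19, standard deviation of R = 24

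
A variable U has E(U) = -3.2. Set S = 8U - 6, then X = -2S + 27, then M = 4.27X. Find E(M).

E(M) = 385.154

E(S) = 8·(-3.2) + (-6) = -31.6.
E(X) = (-2)·(-31.6) + 27 = 90.2.
E(M) = 4.27·90.2 = 385.154.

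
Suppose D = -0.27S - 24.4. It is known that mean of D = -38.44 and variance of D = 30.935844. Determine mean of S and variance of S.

From D = -0.27S - 24.4: mean of D = a·mean of S + b, so mean of S = (mean of D − b)/a = (-38.44 − (-24.4))/(-0.27) = 52.
variance of D = a²·variance of S, so variance of S = 30.935844/(-0.27)² = 424.36.

mean of S = 52, variance of S = 424.36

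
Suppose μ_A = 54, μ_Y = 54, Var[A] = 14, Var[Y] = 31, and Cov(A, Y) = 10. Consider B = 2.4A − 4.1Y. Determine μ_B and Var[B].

μ_B = 2.4·μ_A + (-4.1)·μ_Y = 2.4·54 + (-4.1)·54 = -91.8.
Var[B] = a²·Var[A] + b²·Var[Y] + 2ab·Cov(A, Y) with a = 2.4, b = -4.1.
= 2.4²·14 + (-4.1)²·31 + 2·2.4·(-4.1)·10
= 80.64 + 521.11 + (-196.8) = 404.95.

μ_B = -91.8, Var[B] = 404.95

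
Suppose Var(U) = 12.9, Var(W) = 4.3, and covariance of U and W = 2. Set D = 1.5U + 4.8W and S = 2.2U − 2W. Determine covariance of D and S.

By bilinearity, covariance of D and S = ac·Var(U) + bd·Var(W) + (ad+bc)·covariance of U and W, with a=1.5, b=4.8, c=2.2, d=-2.
ac·Var(U) = 1.5·2.2·12.9 = 42.57
bd·Var(W) = 4.8·(-2)·4.3 = -41.28
(ad+bc)·covariance of U and W = (7.56)·2 = 15.12
covariance of D and S = 42.57 + (-41.28) + 15.12 = 16.41.

covariance of D and S = 16.41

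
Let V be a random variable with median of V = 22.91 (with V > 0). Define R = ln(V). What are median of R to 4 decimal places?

ln(V) is monotone on this domain, so median of R = ln(22.91) ≈ 3.1316.

median of R = 3.1316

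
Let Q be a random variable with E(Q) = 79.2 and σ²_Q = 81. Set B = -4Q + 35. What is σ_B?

B = -4Q + 35 is linear with a = -4, b = 35.
σ_Q = √81 = 9.
σ_B = |a|·σ_Q = |-4|·9 = 36.

σ_B = 36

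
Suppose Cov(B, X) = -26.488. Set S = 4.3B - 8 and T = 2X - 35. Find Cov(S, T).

Cov(S, T) = a·c·Cov(B, X) = 4.3·2·(-26.488) = -227.7968. Additive constants drop out.

Cov(S, T) = -227.7968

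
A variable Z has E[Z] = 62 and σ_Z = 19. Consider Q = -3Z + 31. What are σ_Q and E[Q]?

σ_Q = 57, E[Q] = -155

Q = -3Z + 31 is linear with a = -3, b = 31.
σ_Q = |a|·σ_Z = |-3|·19 = 57.
E[Q] = a·E[Z] + b = (-3)·62 + 31 = -155.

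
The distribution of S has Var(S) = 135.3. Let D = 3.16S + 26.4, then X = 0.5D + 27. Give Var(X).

Var(X) = 337.76292

Var(D) = 3.16²·135.3 = 1351.05168.
Var(X) = 0.5²·1351.05168 = 337.76292.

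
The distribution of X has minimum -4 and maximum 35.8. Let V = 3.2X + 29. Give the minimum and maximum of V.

a = 3.2 > 0, so min(V) = a·min(X)+b = 3.2·(-4) + 29 = 16.2 and max(V) = 3.2·35.8 + 29 = 143.56.

min(V) = 16.2, max(V) = 143.56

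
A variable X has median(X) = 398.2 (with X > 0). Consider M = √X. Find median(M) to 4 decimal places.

median(M) = 19.9549

√X is monotone on this domain, so median(M) = √(398.2) ≈ 19.9549.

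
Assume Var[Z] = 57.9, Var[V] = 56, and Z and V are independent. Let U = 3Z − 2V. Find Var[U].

Var[U] = a²·Var[Z] + b²·Var[V] + 2ab·Cov[Z, V] with a = 3, b = -2.
Independence gives Cov[Z, V] = 0.
= 3²·57.9 + (-2)²·56 + 2·3·(-2)·0
= 521.1 + 224 + 0 = 745.1.

Var[U] = 745.1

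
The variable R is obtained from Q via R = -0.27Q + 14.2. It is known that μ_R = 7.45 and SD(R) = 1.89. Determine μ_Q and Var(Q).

From R = -0.27Q + 14.2: μ_R = a·μ_Q + b, so μ_Q = (μ_R − b)/a = (7.45 − 14.2)/(-0.27) = 25.
Var(R) = 1.89² = 3.5721.
Var(R) = a²·Var(Q), so Var(Q) = 3.5721/(-0.27)² = 49.

μ_Q = 25, Var(Q) = 49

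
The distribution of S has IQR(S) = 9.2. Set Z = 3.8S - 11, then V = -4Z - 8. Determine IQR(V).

IQR(Z) = |3.8|·9.2 = 34.96.
IQR(V) = |-4|·34.96 = 139.84.

IQR(V) = 139.84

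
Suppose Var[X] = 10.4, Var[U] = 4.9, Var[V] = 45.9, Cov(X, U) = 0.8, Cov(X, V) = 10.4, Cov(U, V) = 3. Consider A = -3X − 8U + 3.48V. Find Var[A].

Var[A] = 617.27536

Var[A] = a²·Var[X] + b²·Var[U] + c²·Var[V] + 2ab·Cov(X, U) + 2ac·Cov(X, V) + 2bc·Cov(U, V), with a = -3, b = -8, c = 3.48.
= 93.6 + 313.6 + 555.86736 + 38.4 + (-217.152) + (-167.04)
= 617.27536.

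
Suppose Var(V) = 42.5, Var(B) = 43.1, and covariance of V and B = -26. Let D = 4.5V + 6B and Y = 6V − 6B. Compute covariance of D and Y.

By bilinearity, covariance of D and Y = ac·Var(V) + bd·Var(B) + (ad+bc)·covariance of V and B, with a=4.5, b=6, c=6, d=-6.
ac·Var(V) = 4.5·6·42.5 = 1147.5
bd·Var(B) = 6·(-6)·43.1 = -1551.6
(ad+bc)·covariance of V and B = (9)·(-26) = -234
covariance of D and Y = 1147.5 + (-1551.6) + (-234) = -638.1.

covariance of D and Y = -638.1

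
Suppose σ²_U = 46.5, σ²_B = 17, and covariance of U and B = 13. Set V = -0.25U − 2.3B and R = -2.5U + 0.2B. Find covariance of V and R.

covariance of V and R = 95.3425

By bilinearity, covariance of V and R = ac·σ²_U + bd·σ²_B + (ad+bc)·covariance of U and B, with a=-0.25, b=-2.3, c=-2.5, d=0.2.
ac·σ²_U = (-0.25)·(-2.5)·46.5 = 29.0625
bd·σ²_B = (-2.3)·0.2·17 = -7.82
(ad+bc)·covariance of U and B = (5.7)·13 = 74.1
covariance of V and R = 29.0625 + (-7.82) + 74.1 = 95.3425.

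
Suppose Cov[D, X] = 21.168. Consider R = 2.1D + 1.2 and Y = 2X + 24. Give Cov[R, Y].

Cov[R, Y] = a·c·Cov[D, X] = 2.1·2·21.168 = 88.9056. Additive constants drop out.

Cov[R, Y] = 88.9056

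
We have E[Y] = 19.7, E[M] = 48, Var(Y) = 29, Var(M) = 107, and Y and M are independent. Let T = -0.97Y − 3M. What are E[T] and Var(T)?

E[T] = -163.109, Var(T) = 990.2861

E[T] = (-0.97)·E[Y] + (-3)·E[M] = (-0.97)·19.7 + (-3)·48 = -163.109.
Var(T) = a²·Var(Y) + b²·Var(M) + 2ab·covariance of Y and M with a = -0.97, b = -3.
Independence gives covariance of Y and M = 0.
= (-0.97)²·29 + (-3)²·107 + 2·(-0.97)·(-3)·0
= 27.2861 + 963 + 0 = 990.2861.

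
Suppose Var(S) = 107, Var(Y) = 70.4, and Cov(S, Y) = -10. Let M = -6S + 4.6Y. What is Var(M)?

Var(M) = a²·Var(S) + b²·Var(Y) + 2ab·Cov(S, Y) with a = -6, b = 4.6.
= (-6)²·107 + 4.6²·70.4 + 2·(-6)·4.6·(-10)
= 3852 + 1489.664 + 552 = 5893.664.

Var(M) = 5893.664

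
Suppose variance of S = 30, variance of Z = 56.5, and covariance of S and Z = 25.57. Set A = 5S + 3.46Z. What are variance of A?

variance of A = 2311.1174

variance of A = a²·variance of S + b²·variance of Z + 2ab·covariance of S and Z with a = 5, b = 3.46.
= 5²·30 + 3.46²·56.5 + 2·5·3.46·25.57
= 750 + 676.3954 + 884.722 = 2311.1174.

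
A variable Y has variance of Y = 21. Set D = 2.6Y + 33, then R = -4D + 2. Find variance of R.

variance of D = 2.6²·21 = 141.96.
variance of R = (-4)²·141.96 = 2271.36.

variance of R = 2271.36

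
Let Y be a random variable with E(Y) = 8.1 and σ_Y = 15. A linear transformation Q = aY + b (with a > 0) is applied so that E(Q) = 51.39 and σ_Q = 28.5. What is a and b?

a = 1.9, b = 36

σ_Q = a·σ_Y (a > 0), so a = 28.5/15 = 1.9.
E(Q) = a·E(Y) + b, so b = 51.39 − 1.9·8.1 = 36.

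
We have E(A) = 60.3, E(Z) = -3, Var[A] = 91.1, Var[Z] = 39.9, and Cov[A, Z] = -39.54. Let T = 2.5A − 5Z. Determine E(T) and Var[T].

E(T) = 165.75, Var[T] = 2555.375

E(T) = 2.5·E(A) + (-5)·E(Z) = 2.5·60.3 + (-5)·(-3) = 165.75.
Var[T] = a²·Var[A] + b²·Var[Z] + 2ab·Cov[A, Z] with a = 2.5, b = -5.
= 2.5²·91.1 + (-5)²·39.9 + 2·2.5·(-5)·(-39.54)
= 569.375 + 997.5 + 988.5 = 2555.375.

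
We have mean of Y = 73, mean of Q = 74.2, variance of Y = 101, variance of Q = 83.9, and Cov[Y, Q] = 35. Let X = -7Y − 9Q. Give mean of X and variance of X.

mean of X = (-7)·mean of Y + (-9)·mean of Q = (-7)·73 + (-9)·74.2 = -1178.8.
variance of X = a²·variance of Y + b²·variance of Q + 2ab·Cov[Y, Q] with a = -7, b = -9.
= (-7)²·101 + (-9)²·83.9 + 2·(-7)·(-9)·35
= 4949 + 6795.9 + 4410 = 16154.9.

mean of X = -1178.8, variance of X = 16154.9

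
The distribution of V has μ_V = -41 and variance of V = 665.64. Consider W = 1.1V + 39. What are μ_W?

W = 1.1V + 39 is linear with a = 1.1, b = 39.
μ_W = a·μ_V + b = 1.1·(-41) + 39 = -6.1.

μ_W = -6.1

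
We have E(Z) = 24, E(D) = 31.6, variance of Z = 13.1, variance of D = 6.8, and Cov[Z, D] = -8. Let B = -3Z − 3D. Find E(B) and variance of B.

E(B) = -166.8, variance of B = 35.1

E(B) = (-3)·E(Z) + (-3)·E(D) = (-3)·24 + (-3)·31.6 = -166.8.
variance of B = a²·variance of Z + b²·variance of D + 2ab·Cov[Z, D] with a = -3, b = -3.
= (-3)²·13.1 + (-3)²·6.8 + 2·(-3)·(-3)·(-8)
= 117.9 + 61.2 + (-144) = 35.1.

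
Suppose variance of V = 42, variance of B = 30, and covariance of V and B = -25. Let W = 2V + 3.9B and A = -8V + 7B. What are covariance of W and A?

covariance of W and A = 577

By bilinearity, covariance of W and A = ac·variance of V + bd·variance of B + (ad+bc)·covariance of V and B, with a=2, b=3.9, c=-8, d=7.
ac·variance of V = 2·(-8)·42 = -672
bd·variance of B = 3.9·7·30 = 819
(ad+bc)·covariance of V and B = (-17.2)·(-25) = 430
covariance of W and A = -672 + 819 + 430 = 577.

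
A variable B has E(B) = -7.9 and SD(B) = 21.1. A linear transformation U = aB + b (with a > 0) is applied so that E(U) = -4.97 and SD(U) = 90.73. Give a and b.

a = 4.3, b = 29

SD(U) = a·SD(B) (a > 0), so a = 90.73/21.1 = 4.3.
E(U) = a·E(B) + b, so b = -4.97 − 4.3·(-7.9) = 29.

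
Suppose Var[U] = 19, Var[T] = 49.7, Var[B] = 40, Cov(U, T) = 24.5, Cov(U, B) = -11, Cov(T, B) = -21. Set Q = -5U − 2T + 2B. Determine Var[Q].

Var[Q] = a²·Var[U] + b²·Var[T] + c²·Var[B] + 2ab·Cov(U, T) + 2ac·Cov(U, B) + 2bc·Cov(T, B), with a = -5, b = -2, c = 2.
= 475 + 198.8 + 160 + 490 + 220 + 168
= 1711.8.

Var[Q] = 1711.8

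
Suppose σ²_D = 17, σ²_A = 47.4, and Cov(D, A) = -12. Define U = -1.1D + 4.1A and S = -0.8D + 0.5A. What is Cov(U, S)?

By bilinearity, Cov(U, S) = ac·σ²_D + bd·σ²_A + (ad+bc)·Cov(D, A), with a=-1.1, b=4.1, c=-0.8, d=0.5.
ac·σ²_D = (-1.1)·(-0.8)·17 = 14.96
bd·σ²_A = 4.1·0.5·47.4 = 97.17
(ad+bc)·Cov(D, A) = (-3.83)·(-12) = 45.96
Cov(U, S) = 14.96 + 97.17 + 45.96 = 158.09.

Cov(U, S) = 158.09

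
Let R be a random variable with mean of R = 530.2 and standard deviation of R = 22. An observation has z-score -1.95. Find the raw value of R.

R = mean of R + z·standard deviation of R = 530.2 + (-1.95)·22 = 487.3.

R = 487.3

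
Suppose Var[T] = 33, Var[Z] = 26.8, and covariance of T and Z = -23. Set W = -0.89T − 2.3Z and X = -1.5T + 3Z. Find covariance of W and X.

By bilinearity, covariance of W and X = ac·Var[T] + bd·Var[Z] + (ad+bc)·covariance of T and Z, with a=-0.89, b=-2.3, c=-1.5, d=3.
ac·Var[T] = (-0.89)·(-1.5)·33 = 44.055
bd·Var[Z] = (-2.3)·3·26.8 = -184.92
(ad+bc)·covariance of T and Z = (0.78)·(-23) = -17.94
covariance of W and X = 44.055 + (-184.92) + (-17.94) = -158.805.

covariance of W and X = -158.805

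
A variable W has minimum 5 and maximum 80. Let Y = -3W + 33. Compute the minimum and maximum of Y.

min(Y) = -207, max(Y) = 18

a = -3 < 0, so order reverses: min(Y) = a·max(W)+b = (-3)·80 + 33 = -207; max(Y) = a·min(W)+b = (-3)·5 + 33 = 18.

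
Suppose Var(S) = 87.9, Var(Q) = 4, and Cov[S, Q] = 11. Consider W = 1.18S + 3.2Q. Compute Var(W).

Var(W) = a²·Var(S) + b²·Var(Q) + 2ab·Cov[S, Q] with a = 1.18, b = 3.2.
= 1.18²·87.9 + 3.2²·4 + 2·1.18·3.2·11
= 122.39196 + 40.96 + 83.072 = 246.42396.

Var(W) = 246.42396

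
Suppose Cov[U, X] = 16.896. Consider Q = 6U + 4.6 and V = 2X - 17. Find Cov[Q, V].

Cov[Q, V] = a·c·Cov[U, X] = 6·2·16.896 = 202.752. Additive constants drop out.

Cov[Q, V] = 202.752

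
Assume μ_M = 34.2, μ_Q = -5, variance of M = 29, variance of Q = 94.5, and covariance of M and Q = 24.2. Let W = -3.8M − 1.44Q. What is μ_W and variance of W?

μ_W = -122.76, variance of W = 879.56

μ_W = (-3.8)·μ_M + (-1.44)·μ_Q = (-3.8)·34.2 + (-1.44)·(-5) = -122.76.
variance of W = a²·variance of M + b²·variance of Q + 2ab·covariance of M and Q with a = -3.8, b = -1.44.
= (-3.8)²·29 + (-1.44)²·94.5 + 2·(-3.8)·(-1.44)·24.2
= 418.76 + 195.9552 + 264.8448 = 879.56.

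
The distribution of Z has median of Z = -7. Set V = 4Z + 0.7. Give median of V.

A linear map preserves order up to sign, so median of V = a·median of Z + b = 4·(-7) + 0.7 = -27.3.

median of V = -27.3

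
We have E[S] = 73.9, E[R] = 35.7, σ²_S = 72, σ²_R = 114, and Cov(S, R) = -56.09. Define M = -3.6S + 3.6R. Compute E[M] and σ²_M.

E[M] = (-3.6)·E[S] + 3.6·E[R] = (-3.6)·73.9 + 3.6·35.7 = -137.52.
σ²_M = a²·σ²_S + b²·σ²_R + 2ab·Cov(S, R) with a = -3.6, b = 3.6.
= (-3.6)²·72 + 3.6²·114 + 2·(-3.6)·3.6·(-56.09)
= 933.12 + 1477.44 + 1453.8528 = 3864.4128.

E[M] = -137.52, σ²_M = 3864.4128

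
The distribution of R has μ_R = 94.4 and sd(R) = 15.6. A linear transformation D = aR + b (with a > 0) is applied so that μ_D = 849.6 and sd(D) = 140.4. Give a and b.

sd(D) = a·sd(R) (a > 0), so a = 140.4/15.6 = 9.
μ_D = a·μ_R + b, so b = 849.6 − 9·94.4 = 0.

a = 9, b = 0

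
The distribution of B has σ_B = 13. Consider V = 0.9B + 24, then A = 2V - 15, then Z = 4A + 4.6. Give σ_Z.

σ_V = |0.9|·13 = 11.7.
σ_A = |2|·11.7 = 23.4.
σ_Z = |4|·23.4 = 93.6.

σ_Z = 93.6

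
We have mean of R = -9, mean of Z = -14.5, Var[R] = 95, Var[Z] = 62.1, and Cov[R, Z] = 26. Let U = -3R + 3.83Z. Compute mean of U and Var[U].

mean of U = (-3)·mean of R + 3.83·mean of Z = (-3)·(-9) + 3.83·(-14.5) = -28.535.
Var[U] = a²·Var[R] + b²·Var[Z] + 2ab·Cov[R, Z] with a = -3, b = 3.83.
= (-3)²·95 + 3.83²·62.1 + 2·(-3)·3.83·26
= 855 + 910.93869 + (-597.48) = 1168.45869.

mean of U = -28.535, Var[U] = 1168.45869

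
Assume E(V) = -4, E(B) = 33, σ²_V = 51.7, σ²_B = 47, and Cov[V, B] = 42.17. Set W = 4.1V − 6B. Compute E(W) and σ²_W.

E(W) = -214.4, σ²_W = 486.313

E(W) = 4.1·E(V) + (-6)·E(B) = 4.1·(-4) + (-6)·33 = -214.4.
σ²_W = a²·σ²_V + b²·σ²_B + 2ab·Cov[V, B] with a = 4.1, b = -6.
= 4.1²·51.7 + (-6)²·47 + 2·4.1·(-6)·42.17
= 869.077 + 1692 + (-2074.764) = 486.313.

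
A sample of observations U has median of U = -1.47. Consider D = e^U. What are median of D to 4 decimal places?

e^U is monotone on this domain, so median of D = exp(-1.47) ≈ 0.2299.

median of D = 0.2299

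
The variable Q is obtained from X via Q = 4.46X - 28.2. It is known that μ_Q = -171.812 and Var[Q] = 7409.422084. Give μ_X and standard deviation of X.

From Q = 4.46X - 28.2: μ_Q = a·μ_X + b, so μ_X = (μ_Q − b)/a = (-171.812 − (-28.2))/4.46 = -32.2.
standard deviation of Q = √7409.422084 = 86.078.
standard deviation of Q = |a|·standard deviation of X, so standard deviation of X = 86.078/|4.46| = 19.3.

μ_X = -32.2, standard deviation of X = 19.3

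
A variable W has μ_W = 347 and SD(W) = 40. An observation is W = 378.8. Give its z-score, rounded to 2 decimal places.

z = (W − μ_W) / SD(W) = (378.8 − 347) / 40 ≈ 0.80.

z = 0.80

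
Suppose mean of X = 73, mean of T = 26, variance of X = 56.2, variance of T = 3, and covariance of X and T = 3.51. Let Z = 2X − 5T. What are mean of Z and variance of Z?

mean of Z = 16, variance of Z = 229.6

mean of Z = 2·mean of X + (-5)·mean of T = 2·73 + (-5)·26 = 16.
variance of Z = a²·variance of X + b²·variance of T + 2ab·covariance of X and T with a = 2, b = -5.
= 2²·56.2 + (-5)²·3 + 2·2·(-5)·3.51
= 224.8 + 75 + (-70.2) = 229.6.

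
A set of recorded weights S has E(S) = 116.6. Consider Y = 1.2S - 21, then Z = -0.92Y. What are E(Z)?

E(Z) = -109.4064

E(Y) = 1.2·116.6 + (-21) = 118.92.
E(Z) = (-0.92)·118.92 = -109.4064.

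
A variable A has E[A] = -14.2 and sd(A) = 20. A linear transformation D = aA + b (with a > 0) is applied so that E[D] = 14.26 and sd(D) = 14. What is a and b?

a = 0.7, b = 24.2

sd(D) = a·sd(A) (a > 0), so a = 14/20 = 0.7.
E[D] = a·E[A] + b, so b = 14.26 − 0.7·(-14.2) = 24.2.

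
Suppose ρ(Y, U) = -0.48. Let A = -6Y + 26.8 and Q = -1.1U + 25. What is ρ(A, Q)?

ρ(A, Q) = -0.48

Linear rescalings preserve correlation up to sign; here the slopes -6 and -1.1 have the same sign, so ρ(A, Q) = ρ(Y, U) = -0.48.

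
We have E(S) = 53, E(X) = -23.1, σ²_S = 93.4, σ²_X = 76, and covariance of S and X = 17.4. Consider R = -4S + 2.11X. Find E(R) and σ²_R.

E(R) = -260.741, σ²_R = 1539.0476

E(R) = (-4)·E(S) + 2.11·E(X) = (-4)·53 + 2.11·(-23.1) = -260.741.
σ²_R = a²·σ²_S + b²·σ²_X + 2ab·covariance of S and X with a = -4, b = 2.11.
= (-4)²·93.4 + 2.11²·76 + 2·(-4)·2.11·17.4
= 1494.4 + 338.3596 + (-293.712) = 1539.0476.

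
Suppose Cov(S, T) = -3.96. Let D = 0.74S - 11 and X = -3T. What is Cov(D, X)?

Cov(D, X) = a·c·Cov(S, T) = 0.74·(-3)·(-3.96) = 8.7912. Additive constants drop out.

Cov(D, X) = 8.7912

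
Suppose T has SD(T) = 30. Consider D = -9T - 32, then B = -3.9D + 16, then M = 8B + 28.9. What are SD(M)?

SD(M) = 8424

SD(D) = |-9|·30 = 270.
SD(B) = |-3.9|·270 = 1053.
SD(M) = |8|·1053 = 8424.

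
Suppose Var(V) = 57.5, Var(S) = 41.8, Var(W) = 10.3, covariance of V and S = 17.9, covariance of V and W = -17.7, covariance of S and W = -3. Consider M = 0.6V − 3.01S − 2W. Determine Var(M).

Var(M) = a²·Var(V) + b²·Var(S) + c²·Var(W) + 2ab·covariance of V and S + 2ac·covariance of V and W + 2bc·covariance of S and W, with a = 0.6, b = -3.01, c = -2.
= 20.7 + 378.71218 + 41.2 + (-64.6548) + 42.48 + (-36.12)
= 382.31738.

Var(M) = 382.31738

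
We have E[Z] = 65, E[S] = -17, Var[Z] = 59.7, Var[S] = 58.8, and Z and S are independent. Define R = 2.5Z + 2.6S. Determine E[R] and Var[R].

E[R] = 2.5·E[Z] + 2.6·E[S] = 2.5·65 + 2.6·(-17) = 118.3.
Var[R] = a²·Var[Z] + b²·Var[S] + 2ab·Cov(Z, S) with a = 2.5, b = 2.6.
Independence gives Cov(Z, S) = 0.
= 2.5²·59.7 + 2.6²·58.8 + 2·2.5·2.6·0
= 373.125 + 397.488 + 0 = 770.613.

E[R] = 118.3, Var[R] = 770.613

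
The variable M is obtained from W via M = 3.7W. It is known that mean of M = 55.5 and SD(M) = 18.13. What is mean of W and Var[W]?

mean of W = 15, Var[W] = 24.01

From M = 3.7W: mean of M = a·mean of W + b, so mean of W = (mean of M − b)/a = (55.5 − 0)/3.7 = 15.
Var[M] = 18.13² = 328.6969.
Var[M] = a²·Var[W], so Var[W] = 328.6969/3.7² = 24.01.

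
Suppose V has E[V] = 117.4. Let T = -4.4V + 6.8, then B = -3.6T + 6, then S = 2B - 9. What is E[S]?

E[S] = 3673.272

E[T] = (-4.4)·117.4 + 6.8 = -509.76.
E[B] = (-3.6)·(-509.76) + 6 = 1841.136.
E[S] = 2·1841.136 + (-9) = 3673.272.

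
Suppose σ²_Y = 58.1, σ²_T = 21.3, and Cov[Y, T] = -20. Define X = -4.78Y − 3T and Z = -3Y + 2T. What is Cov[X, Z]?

Cov[X, Z] = 716.554

By bilinearity, Cov[X, Z] = ac·σ²_Y + bd·σ²_T + (ad+bc)·Cov[Y, T], with a=-4.78, b=-3, c=-3, d=2.
ac·σ²_Y = (-4.78)·(-3)·58.1 = 833.154
bd·σ²_T = (-3)·2·21.3 = -127.8
(ad+bc)·Cov[Y, T] = (-0.56)·(-20) = 11.2
Cov[X, Z] = 833.154 + (-127.8) + 11.2 = 716.554.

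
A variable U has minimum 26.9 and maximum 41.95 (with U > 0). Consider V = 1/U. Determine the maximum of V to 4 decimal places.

1/U is decreasing on this domain, so max(V) comes from min(U) = 26.9: max(V) = 1/(26.9) ≈ 0.0372.

max(V) = 0.0372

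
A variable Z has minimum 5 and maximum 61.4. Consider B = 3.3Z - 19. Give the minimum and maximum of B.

min(B) = -2.5, max(B) = 183.62

a = 3.3 > 0, so min(B) = a·min(Z)+b = 3.3·5 + (-19) = -2.5 and max(B) = 3.3·61.4 + (-19) = 183.62.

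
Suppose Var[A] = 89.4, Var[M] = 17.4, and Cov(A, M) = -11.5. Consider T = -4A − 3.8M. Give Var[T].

Var[T] = 1332.056

Var[T] = a²·Var[A] + b²·Var[M] + 2ab·Cov(A, M) with a = -4, b = -3.8.
= (-4)²·89.4 + (-3.8)²·17.4 + 2·(-4)·(-3.8)·(-11.5)
= 1430.4 + 251.256 + (-349.6) = 1332.056.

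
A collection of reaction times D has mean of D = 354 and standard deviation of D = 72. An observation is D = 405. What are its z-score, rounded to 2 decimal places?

z = (D − mean of D) / standard deviation of D = (405 − 354) / 72 ≈ 0.71.

z = 0.71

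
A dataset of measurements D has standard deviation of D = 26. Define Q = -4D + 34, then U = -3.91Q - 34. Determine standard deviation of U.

standard deviation of U = 406.64

standard deviation of Q = |-4|·26 = 104.
standard deviation of U = |-3.91|·104 = 406.64.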